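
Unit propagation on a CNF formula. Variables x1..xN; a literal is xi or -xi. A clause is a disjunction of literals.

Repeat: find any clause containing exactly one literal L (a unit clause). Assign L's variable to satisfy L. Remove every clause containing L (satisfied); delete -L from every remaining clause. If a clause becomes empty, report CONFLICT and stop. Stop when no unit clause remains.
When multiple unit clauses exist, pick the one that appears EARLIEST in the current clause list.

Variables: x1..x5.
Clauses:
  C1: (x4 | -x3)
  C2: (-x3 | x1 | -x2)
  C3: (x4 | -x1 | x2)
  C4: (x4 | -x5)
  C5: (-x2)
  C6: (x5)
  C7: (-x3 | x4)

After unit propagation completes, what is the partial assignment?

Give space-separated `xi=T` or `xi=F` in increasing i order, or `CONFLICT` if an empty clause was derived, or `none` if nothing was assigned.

unit clause [-2] forces x2=F; simplify:
  drop 2 from [4, -1, 2] -> [4, -1]
  satisfied 2 clause(s); 5 remain; assigned so far: [2]
unit clause [5] forces x5=T; simplify:
  drop -5 from [4, -5] -> [4]
  satisfied 1 clause(s); 4 remain; assigned so far: [2, 5]
unit clause [4] forces x4=T; simplify:
  satisfied 4 clause(s); 0 remain; assigned so far: [2, 4, 5]

Answer: x2=F x4=T x5=T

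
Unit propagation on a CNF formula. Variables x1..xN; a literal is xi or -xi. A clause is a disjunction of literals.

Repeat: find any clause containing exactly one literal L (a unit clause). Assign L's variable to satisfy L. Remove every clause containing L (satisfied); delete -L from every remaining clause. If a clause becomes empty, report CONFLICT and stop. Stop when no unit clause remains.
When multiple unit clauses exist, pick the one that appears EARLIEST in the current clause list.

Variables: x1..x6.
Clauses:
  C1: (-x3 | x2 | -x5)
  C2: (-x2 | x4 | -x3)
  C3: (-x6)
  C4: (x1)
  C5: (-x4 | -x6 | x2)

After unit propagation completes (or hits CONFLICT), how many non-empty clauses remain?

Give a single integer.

unit clause [-6] forces x6=F; simplify:
  satisfied 2 clause(s); 3 remain; assigned so far: [6]
unit clause [1] forces x1=T; simplify:
  satisfied 1 clause(s); 2 remain; assigned so far: [1, 6]

Answer: 2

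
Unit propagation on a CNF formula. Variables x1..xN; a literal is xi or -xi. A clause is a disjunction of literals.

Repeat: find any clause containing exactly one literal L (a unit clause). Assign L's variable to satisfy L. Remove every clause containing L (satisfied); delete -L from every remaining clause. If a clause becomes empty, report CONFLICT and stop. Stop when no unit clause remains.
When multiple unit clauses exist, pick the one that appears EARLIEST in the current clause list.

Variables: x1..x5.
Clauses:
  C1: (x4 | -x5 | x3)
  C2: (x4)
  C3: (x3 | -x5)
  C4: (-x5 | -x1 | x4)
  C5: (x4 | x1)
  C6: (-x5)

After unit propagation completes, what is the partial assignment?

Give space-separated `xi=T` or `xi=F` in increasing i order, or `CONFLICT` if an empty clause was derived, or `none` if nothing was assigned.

Answer: x4=T x5=F

Derivation:
unit clause [4] forces x4=T; simplify:
  satisfied 4 clause(s); 2 remain; assigned so far: [4]
unit clause [-5] forces x5=F; simplify:
  satisfied 2 clause(s); 0 remain; assigned so far: [4, 5]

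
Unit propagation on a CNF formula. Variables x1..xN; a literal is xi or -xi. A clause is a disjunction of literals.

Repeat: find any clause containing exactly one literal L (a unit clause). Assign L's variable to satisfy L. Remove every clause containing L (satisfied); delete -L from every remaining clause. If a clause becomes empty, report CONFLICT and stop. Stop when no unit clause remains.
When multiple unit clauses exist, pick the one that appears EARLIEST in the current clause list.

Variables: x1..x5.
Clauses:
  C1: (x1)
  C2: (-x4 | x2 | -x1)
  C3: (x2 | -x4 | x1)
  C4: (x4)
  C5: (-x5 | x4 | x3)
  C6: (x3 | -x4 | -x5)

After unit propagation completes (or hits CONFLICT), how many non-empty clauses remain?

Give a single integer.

Answer: 1

Derivation:
unit clause [1] forces x1=T; simplify:
  drop -1 from [-4, 2, -1] -> [-4, 2]
  satisfied 2 clause(s); 4 remain; assigned so far: [1]
unit clause [4] forces x4=T; simplify:
  drop -4 from [-4, 2] -> [2]
  drop -4 from [3, -4, -5] -> [3, -5]
  satisfied 2 clause(s); 2 remain; assigned so far: [1, 4]
unit clause [2] forces x2=T; simplify:
  satisfied 1 clause(s); 1 remain; assigned so far: [1, 2, 4]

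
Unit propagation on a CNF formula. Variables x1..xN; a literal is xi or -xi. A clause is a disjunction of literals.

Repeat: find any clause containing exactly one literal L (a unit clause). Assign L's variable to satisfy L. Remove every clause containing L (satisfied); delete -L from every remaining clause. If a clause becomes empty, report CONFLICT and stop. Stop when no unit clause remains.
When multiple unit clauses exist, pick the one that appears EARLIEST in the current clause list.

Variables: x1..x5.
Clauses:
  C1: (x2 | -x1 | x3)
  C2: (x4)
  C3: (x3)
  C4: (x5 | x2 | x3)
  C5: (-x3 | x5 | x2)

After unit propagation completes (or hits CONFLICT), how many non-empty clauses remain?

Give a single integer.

unit clause [4] forces x4=T; simplify:
  satisfied 1 clause(s); 4 remain; assigned so far: [4]
unit clause [3] forces x3=T; simplify:
  drop -3 from [-3, 5, 2] -> [5, 2]
  satisfied 3 clause(s); 1 remain; assigned so far: [3, 4]

Answer: 1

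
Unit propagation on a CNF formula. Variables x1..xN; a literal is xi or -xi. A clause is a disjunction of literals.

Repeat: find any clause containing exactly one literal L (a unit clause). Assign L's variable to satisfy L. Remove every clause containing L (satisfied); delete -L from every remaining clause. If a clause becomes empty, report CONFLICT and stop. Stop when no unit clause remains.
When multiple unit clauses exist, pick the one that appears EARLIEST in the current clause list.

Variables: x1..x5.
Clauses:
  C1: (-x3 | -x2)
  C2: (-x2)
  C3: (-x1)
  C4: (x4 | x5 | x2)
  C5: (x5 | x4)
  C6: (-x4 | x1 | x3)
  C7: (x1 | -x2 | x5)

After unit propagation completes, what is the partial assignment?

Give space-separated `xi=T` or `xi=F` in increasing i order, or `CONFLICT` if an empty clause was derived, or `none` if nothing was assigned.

unit clause [-2] forces x2=F; simplify:
  drop 2 from [4, 5, 2] -> [4, 5]
  satisfied 3 clause(s); 4 remain; assigned so far: [2]
unit clause [-1] forces x1=F; simplify:
  drop 1 from [-4, 1, 3] -> [-4, 3]
  satisfied 1 clause(s); 3 remain; assigned so far: [1, 2]

Answer: x1=F x2=F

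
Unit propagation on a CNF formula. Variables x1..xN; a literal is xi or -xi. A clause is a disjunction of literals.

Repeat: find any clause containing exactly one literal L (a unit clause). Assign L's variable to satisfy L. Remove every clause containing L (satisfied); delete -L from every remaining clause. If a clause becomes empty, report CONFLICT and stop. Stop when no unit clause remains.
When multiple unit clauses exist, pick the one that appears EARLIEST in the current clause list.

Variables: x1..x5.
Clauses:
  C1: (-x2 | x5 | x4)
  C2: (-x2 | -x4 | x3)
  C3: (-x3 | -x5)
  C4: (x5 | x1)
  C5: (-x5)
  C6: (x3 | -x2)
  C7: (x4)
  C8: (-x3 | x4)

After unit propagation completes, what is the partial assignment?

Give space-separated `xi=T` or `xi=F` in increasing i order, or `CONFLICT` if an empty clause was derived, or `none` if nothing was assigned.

unit clause [-5] forces x5=F; simplify:
  drop 5 from [-2, 5, 4] -> [-2, 4]
  drop 5 from [5, 1] -> [1]
  satisfied 2 clause(s); 6 remain; assigned so far: [5]
unit clause [1] forces x1=T; simplify:
  satisfied 1 clause(s); 5 remain; assigned so far: [1, 5]
unit clause [4] forces x4=T; simplify:
  drop -4 from [-2, -4, 3] -> [-2, 3]
  satisfied 3 clause(s); 2 remain; assigned so far: [1, 4, 5]

Answer: x1=T x4=T x5=F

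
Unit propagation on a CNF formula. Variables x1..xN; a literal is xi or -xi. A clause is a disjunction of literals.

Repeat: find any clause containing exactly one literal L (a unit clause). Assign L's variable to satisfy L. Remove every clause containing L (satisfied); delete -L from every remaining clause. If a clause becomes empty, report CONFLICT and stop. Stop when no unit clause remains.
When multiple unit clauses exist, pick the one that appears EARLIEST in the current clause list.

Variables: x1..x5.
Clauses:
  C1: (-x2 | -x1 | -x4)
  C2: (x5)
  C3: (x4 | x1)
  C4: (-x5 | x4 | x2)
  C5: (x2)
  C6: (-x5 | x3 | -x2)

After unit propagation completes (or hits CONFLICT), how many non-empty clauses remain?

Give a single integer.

Answer: 2

Derivation:
unit clause [5] forces x5=T; simplify:
  drop -5 from [-5, 4, 2] -> [4, 2]
  drop -5 from [-5, 3, -2] -> [3, -2]
  satisfied 1 clause(s); 5 remain; assigned so far: [5]
unit clause [2] forces x2=T; simplify:
  drop -2 from [-2, -1, -4] -> [-1, -4]
  drop -2 from [3, -2] -> [3]
  satisfied 2 clause(s); 3 remain; assigned so far: [2, 5]
unit clause [3] forces x3=T; simplify:
  satisfied 1 clause(s); 2 remain; assigned so far: [2, 3, 5]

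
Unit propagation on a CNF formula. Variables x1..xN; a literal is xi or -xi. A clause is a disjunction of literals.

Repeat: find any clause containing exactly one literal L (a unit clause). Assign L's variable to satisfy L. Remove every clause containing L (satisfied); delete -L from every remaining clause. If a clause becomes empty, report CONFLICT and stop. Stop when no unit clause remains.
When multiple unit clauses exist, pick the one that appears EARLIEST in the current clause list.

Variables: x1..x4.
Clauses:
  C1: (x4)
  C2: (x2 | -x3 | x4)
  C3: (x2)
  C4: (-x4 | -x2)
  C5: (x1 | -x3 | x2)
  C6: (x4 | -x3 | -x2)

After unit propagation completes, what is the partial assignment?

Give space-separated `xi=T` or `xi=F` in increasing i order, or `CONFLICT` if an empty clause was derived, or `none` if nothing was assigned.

unit clause [4] forces x4=T; simplify:
  drop -4 from [-4, -2] -> [-2]
  satisfied 3 clause(s); 3 remain; assigned so far: [4]
unit clause [2] forces x2=T; simplify:
  drop -2 from [-2] -> [] (empty!)
  satisfied 2 clause(s); 1 remain; assigned so far: [2, 4]
CONFLICT (empty clause)

Answer: CONFLICT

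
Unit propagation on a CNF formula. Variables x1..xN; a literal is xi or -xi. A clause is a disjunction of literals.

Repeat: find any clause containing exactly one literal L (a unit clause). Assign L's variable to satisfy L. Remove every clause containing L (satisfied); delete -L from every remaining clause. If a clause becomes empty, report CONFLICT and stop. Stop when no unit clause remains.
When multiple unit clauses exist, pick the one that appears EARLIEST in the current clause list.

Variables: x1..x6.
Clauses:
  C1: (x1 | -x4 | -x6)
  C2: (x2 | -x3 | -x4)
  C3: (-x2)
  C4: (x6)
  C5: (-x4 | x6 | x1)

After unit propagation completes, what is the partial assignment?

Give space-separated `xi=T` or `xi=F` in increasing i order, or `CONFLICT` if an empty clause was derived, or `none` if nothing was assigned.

Answer: x2=F x6=T

Derivation:
unit clause [-2] forces x2=F; simplify:
  drop 2 from [2, -3, -4] -> [-3, -4]
  satisfied 1 clause(s); 4 remain; assigned so far: [2]
unit clause [6] forces x6=T; simplify:
  drop -6 from [1, -4, -6] -> [1, -4]
  satisfied 2 clause(s); 2 remain; assigned so far: [2, 6]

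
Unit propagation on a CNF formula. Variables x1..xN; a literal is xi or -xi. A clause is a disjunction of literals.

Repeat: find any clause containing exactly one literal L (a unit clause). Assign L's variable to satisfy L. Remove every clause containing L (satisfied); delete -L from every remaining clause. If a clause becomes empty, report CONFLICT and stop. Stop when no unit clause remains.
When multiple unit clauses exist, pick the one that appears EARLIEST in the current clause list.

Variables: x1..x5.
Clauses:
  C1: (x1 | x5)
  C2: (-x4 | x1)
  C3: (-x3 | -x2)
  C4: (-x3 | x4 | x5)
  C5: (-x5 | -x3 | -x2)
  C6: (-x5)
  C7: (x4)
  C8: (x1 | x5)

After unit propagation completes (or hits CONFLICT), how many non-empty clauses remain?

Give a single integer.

Answer: 1

Derivation:
unit clause [-5] forces x5=F; simplify:
  drop 5 from [1, 5] -> [1]
  drop 5 from [-3, 4, 5] -> [-3, 4]
  drop 5 from [1, 5] -> [1]
  satisfied 2 clause(s); 6 remain; assigned so far: [5]
unit clause [1] forces x1=T; simplify:
  satisfied 3 clause(s); 3 remain; assigned so far: [1, 5]
unit clause [4] forces x4=T; simplify:
  satisfied 2 clause(s); 1 remain; assigned so far: [1, 4, 5]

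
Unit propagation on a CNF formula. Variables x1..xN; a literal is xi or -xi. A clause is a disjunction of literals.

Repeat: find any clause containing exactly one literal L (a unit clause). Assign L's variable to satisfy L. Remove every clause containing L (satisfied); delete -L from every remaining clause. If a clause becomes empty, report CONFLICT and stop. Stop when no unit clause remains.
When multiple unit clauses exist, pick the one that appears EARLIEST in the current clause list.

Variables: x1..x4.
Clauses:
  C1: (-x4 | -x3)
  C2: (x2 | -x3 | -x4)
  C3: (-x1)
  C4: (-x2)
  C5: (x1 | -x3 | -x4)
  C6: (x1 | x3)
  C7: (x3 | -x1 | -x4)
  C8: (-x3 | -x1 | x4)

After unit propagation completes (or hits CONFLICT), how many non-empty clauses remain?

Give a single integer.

Answer: 0

Derivation:
unit clause [-1] forces x1=F; simplify:
  drop 1 from [1, -3, -4] -> [-3, -4]
  drop 1 from [1, 3] -> [3]
  satisfied 3 clause(s); 5 remain; assigned so far: [1]
unit clause [-2] forces x2=F; simplify:
  drop 2 from [2, -3, -4] -> [-3, -4]
  satisfied 1 clause(s); 4 remain; assigned so far: [1, 2]
unit clause [3] forces x3=T; simplify:
  drop -3 from [-4, -3] -> [-4]
  drop -3 from [-3, -4] -> [-4]
  drop -3 from [-3, -4] -> [-4]
  satisfied 1 clause(s); 3 remain; assigned so far: [1, 2, 3]
unit clause [-4] forces x4=F; simplify:
  satisfied 3 clause(s); 0 remain; assigned so far: [1, 2, 3, 4]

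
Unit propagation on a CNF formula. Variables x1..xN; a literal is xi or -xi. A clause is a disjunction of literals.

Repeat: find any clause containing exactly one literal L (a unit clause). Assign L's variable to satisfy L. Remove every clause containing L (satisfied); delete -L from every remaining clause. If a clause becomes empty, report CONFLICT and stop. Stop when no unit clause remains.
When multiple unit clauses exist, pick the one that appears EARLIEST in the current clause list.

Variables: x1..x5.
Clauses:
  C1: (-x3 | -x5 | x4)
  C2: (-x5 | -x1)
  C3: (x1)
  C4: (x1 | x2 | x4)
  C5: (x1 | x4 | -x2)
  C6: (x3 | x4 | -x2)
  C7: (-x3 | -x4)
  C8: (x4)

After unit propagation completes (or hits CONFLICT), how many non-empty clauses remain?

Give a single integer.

unit clause [1] forces x1=T; simplify:
  drop -1 from [-5, -1] -> [-5]
  satisfied 3 clause(s); 5 remain; assigned so far: [1]
unit clause [-5] forces x5=F; simplify:
  satisfied 2 clause(s); 3 remain; assigned so far: [1, 5]
unit clause [4] forces x4=T; simplify:
  drop -4 from [-3, -4] -> [-3]
  satisfied 2 clause(s); 1 remain; assigned so far: [1, 4, 5]
unit clause [-3] forces x3=F; simplify:
  satisfied 1 clause(s); 0 remain; assigned so far: [1, 3, 4, 5]

Answer: 0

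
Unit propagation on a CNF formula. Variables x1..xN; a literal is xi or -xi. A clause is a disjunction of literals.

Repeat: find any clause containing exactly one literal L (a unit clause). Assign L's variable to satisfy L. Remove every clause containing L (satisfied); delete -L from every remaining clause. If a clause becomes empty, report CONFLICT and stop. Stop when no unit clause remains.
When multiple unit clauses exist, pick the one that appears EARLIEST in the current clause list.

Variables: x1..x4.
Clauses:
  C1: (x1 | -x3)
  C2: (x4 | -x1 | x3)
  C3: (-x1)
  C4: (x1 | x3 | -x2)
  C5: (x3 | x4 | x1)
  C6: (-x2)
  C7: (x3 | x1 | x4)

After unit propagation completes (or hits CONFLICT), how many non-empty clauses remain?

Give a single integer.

Answer: 0

Derivation:
unit clause [-1] forces x1=F; simplify:
  drop 1 from [1, -3] -> [-3]
  drop 1 from [1, 3, -2] -> [3, -2]
  drop 1 from [3, 4, 1] -> [3, 4]
  drop 1 from [3, 1, 4] -> [3, 4]
  satisfied 2 clause(s); 5 remain; assigned so far: [1]
unit clause [-3] forces x3=F; simplify:
  drop 3 from [3, -2] -> [-2]
  drop 3 from [3, 4] -> [4]
  drop 3 from [3, 4] -> [4]
  satisfied 1 clause(s); 4 remain; assigned so far: [1, 3]
unit clause [-2] forces x2=F; simplify:
  satisfied 2 clause(s); 2 remain; assigned so far: [1, 2, 3]
unit clause [4] forces x4=T; simplify:
  satisfied 2 clause(s); 0 remain; assigned so far: [1, 2, 3, 4]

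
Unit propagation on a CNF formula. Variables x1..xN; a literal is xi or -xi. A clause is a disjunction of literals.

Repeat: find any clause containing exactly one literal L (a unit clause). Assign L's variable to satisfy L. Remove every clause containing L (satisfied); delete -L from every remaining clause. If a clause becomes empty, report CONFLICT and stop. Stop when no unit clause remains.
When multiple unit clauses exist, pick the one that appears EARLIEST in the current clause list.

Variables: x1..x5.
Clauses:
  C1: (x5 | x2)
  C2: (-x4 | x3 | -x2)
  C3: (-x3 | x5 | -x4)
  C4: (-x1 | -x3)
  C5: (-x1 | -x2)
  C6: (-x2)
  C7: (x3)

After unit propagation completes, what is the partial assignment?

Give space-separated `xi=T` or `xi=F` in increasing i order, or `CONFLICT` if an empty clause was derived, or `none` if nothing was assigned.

Answer: x1=F x2=F x3=T x5=T

Derivation:
unit clause [-2] forces x2=F; simplify:
  drop 2 from [5, 2] -> [5]
  satisfied 3 clause(s); 4 remain; assigned so far: [2]
unit clause [5] forces x5=T; simplify:
  satisfied 2 clause(s); 2 remain; assigned so far: [2, 5]
unit clause [3] forces x3=T; simplify:
  drop -3 from [-1, -3] -> [-1]
  satisfied 1 clause(s); 1 remain; assigned so far: [2, 3, 5]
unit clause [-1] forces x1=F; simplify:
  satisfied 1 clause(s); 0 remain; assigned so far: [1, 2, 3, 5]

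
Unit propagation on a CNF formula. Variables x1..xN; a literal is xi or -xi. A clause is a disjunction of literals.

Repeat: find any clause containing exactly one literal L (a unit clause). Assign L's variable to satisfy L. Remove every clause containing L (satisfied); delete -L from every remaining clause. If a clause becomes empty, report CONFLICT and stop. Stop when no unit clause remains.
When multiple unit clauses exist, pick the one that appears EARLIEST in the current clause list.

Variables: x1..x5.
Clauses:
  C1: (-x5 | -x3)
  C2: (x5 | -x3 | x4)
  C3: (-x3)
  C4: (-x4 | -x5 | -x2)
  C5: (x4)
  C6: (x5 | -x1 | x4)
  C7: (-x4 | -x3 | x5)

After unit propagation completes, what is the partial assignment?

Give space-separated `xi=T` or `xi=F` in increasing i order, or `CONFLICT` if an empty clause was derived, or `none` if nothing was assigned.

unit clause [-3] forces x3=F; simplify:
  satisfied 4 clause(s); 3 remain; assigned so far: [3]
unit clause [4] forces x4=T; simplify:
  drop -4 from [-4, -5, -2] -> [-5, -2]
  satisfied 2 clause(s); 1 remain; assigned so far: [3, 4]

Answer: x3=F x4=T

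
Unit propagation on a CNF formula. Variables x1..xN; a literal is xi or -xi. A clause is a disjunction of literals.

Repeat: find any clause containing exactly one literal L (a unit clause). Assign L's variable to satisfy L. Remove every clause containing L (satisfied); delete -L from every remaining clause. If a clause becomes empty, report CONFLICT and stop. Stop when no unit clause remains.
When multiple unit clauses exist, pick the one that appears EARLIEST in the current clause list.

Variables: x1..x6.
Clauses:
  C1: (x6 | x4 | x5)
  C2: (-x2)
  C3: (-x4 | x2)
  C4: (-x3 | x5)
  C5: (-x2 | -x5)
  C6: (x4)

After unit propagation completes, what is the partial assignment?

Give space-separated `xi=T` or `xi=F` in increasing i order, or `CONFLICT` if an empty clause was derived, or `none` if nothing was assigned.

Answer: CONFLICT

Derivation:
unit clause [-2] forces x2=F; simplify:
  drop 2 from [-4, 2] -> [-4]
  satisfied 2 clause(s); 4 remain; assigned so far: [2]
unit clause [-4] forces x4=F; simplify:
  drop 4 from [6, 4, 5] -> [6, 5]
  drop 4 from [4] -> [] (empty!)
  satisfied 1 clause(s); 3 remain; assigned so far: [2, 4]
CONFLICT (empty clause)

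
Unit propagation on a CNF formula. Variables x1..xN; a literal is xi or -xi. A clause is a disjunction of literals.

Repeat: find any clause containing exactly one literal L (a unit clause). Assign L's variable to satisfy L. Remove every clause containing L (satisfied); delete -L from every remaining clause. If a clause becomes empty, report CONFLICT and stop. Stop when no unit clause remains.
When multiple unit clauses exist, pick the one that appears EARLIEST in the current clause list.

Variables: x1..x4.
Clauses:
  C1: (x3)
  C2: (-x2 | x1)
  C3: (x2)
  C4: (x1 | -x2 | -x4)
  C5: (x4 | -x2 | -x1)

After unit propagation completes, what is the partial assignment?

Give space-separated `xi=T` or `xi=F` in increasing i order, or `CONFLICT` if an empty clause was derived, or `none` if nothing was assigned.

Answer: x1=T x2=T x3=T x4=T

Derivation:
unit clause [3] forces x3=T; simplify:
  satisfied 1 clause(s); 4 remain; assigned so far: [3]
unit clause [2] forces x2=T; simplify:
  drop -2 from [-2, 1] -> [1]
  drop -2 from [1, -2, -4] -> [1, -4]
  drop -2 from [4, -2, -1] -> [4, -1]
  satisfied 1 clause(s); 3 remain; assigned so far: [2, 3]
unit clause [1] forces x1=T; simplify:
  drop -1 from [4, -1] -> [4]
  satisfied 2 clause(s); 1 remain; assigned so far: [1, 2, 3]
unit clause [4] forces x4=T; simplify:
  satisfied 1 clause(s); 0 remain; assigned so far: [1, 2, 3, 4]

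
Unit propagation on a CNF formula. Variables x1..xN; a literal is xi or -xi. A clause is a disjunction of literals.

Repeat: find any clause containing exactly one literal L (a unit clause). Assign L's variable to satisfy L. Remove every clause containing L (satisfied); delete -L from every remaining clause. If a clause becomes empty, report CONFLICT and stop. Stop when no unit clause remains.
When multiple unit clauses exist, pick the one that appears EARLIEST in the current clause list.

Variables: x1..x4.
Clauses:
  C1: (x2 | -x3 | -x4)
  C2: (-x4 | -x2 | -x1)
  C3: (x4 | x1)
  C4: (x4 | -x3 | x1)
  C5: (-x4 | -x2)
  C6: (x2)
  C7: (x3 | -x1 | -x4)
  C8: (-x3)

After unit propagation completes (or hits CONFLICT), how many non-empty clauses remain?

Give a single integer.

unit clause [2] forces x2=T; simplify:
  drop -2 from [-4, -2, -1] -> [-4, -1]
  drop -2 from [-4, -2] -> [-4]
  satisfied 2 clause(s); 6 remain; assigned so far: [2]
unit clause [-4] forces x4=F; simplify:
  drop 4 from [4, 1] -> [1]
  drop 4 from [4, -3, 1] -> [-3, 1]
  satisfied 3 clause(s); 3 remain; assigned so far: [2, 4]
unit clause [1] forces x1=T; simplify:
  satisfied 2 clause(s); 1 remain; assigned so far: [1, 2, 4]
unit clause [-3] forces x3=F; simplify:
  satisfied 1 clause(s); 0 remain; assigned so far: [1, 2, 3, 4]

Answer: 0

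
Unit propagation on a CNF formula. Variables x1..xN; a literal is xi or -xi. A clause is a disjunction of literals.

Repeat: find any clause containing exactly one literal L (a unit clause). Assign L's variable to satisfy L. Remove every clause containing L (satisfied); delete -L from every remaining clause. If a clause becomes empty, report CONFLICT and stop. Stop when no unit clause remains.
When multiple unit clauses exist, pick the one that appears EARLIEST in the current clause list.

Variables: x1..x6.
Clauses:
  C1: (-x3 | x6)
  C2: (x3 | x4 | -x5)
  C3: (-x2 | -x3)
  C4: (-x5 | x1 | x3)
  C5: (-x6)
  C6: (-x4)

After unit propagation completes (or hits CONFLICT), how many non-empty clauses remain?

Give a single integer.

unit clause [-6] forces x6=F; simplify:
  drop 6 from [-3, 6] -> [-3]
  satisfied 1 clause(s); 5 remain; assigned so far: [6]
unit clause [-3] forces x3=F; simplify:
  drop 3 from [3, 4, -5] -> [4, -5]
  drop 3 from [-5, 1, 3] -> [-5, 1]
  satisfied 2 clause(s); 3 remain; assigned so far: [3, 6]
unit clause [-4] forces x4=F; simplify:
  drop 4 from [4, -5] -> [-5]
  satisfied 1 clause(s); 2 remain; assigned so far: [3, 4, 6]
unit clause [-5] forces x5=F; simplify:
  satisfied 2 clause(s); 0 remain; assigned so far: [3, 4, 5, 6]

Answer: 0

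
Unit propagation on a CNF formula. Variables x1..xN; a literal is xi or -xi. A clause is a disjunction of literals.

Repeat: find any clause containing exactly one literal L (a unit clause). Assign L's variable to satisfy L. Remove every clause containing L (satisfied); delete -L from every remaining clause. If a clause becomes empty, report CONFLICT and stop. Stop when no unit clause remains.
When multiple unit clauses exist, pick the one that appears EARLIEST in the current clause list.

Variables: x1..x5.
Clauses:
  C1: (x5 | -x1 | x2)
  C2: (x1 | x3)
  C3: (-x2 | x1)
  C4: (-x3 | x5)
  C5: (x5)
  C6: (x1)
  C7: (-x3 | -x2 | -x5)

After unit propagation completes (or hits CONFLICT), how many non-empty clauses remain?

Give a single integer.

Answer: 1

Derivation:
unit clause [5] forces x5=T; simplify:
  drop -5 from [-3, -2, -5] -> [-3, -2]
  satisfied 3 clause(s); 4 remain; assigned so far: [5]
unit clause [1] forces x1=T; simplify:
  satisfied 3 clause(s); 1 remain; assigned so far: [1, 5]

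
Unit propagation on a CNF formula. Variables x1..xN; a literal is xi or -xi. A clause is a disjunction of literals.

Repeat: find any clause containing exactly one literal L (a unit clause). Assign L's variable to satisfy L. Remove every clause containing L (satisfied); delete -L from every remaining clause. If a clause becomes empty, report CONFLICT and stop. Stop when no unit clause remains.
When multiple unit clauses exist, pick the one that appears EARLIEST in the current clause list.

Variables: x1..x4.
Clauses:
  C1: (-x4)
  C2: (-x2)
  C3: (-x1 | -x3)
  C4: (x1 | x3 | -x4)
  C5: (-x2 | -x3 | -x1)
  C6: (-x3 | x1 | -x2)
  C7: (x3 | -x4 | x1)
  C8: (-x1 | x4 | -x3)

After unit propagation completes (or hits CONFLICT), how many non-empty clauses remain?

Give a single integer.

unit clause [-4] forces x4=F; simplify:
  drop 4 from [-1, 4, -3] -> [-1, -3]
  satisfied 3 clause(s); 5 remain; assigned so far: [4]
unit clause [-2] forces x2=F; simplify:
  satisfied 3 clause(s); 2 remain; assigned so far: [2, 4]

Answer: 2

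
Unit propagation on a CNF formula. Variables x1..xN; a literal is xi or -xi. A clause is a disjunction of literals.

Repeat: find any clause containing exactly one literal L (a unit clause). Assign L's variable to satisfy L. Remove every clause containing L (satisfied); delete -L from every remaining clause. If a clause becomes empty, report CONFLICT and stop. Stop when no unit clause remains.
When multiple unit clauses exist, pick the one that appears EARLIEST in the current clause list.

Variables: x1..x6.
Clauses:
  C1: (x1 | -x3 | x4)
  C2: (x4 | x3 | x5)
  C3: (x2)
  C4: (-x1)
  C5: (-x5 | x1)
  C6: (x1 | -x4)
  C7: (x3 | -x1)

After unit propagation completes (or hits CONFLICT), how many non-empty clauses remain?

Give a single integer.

unit clause [2] forces x2=T; simplify:
  satisfied 1 clause(s); 6 remain; assigned so far: [2]
unit clause [-1] forces x1=F; simplify:
  drop 1 from [1, -3, 4] -> [-3, 4]
  drop 1 from [-5, 1] -> [-5]
  drop 1 from [1, -4] -> [-4]
  satisfied 2 clause(s); 4 remain; assigned so far: [1, 2]
unit clause [-5] forces x5=F; simplify:
  drop 5 from [4, 3, 5] -> [4, 3]
  satisfied 1 clause(s); 3 remain; assigned so far: [1, 2, 5]
unit clause [-4] forces x4=F; simplify:
  drop 4 from [-3, 4] -> [-3]
  drop 4 from [4, 3] -> [3]
  satisfied 1 clause(s); 2 remain; assigned so far: [1, 2, 4, 5]
unit clause [-3] forces x3=F; simplify:
  drop 3 from [3] -> [] (empty!)
  satisfied 1 clause(s); 1 remain; assigned so far: [1, 2, 3, 4, 5]
CONFLICT (empty clause)

Answer: 0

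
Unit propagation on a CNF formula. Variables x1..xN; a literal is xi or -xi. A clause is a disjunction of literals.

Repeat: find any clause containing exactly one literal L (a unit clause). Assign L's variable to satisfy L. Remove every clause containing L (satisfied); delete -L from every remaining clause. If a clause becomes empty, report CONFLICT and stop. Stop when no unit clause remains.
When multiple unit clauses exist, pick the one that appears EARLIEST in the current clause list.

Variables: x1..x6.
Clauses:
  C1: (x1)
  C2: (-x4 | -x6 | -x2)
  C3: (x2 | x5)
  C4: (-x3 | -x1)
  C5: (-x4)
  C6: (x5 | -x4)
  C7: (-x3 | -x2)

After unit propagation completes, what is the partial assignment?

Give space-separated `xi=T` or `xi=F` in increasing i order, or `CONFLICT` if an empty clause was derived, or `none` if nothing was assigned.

Answer: x1=T x3=F x4=F

Derivation:
unit clause [1] forces x1=T; simplify:
  drop -1 from [-3, -1] -> [-3]
  satisfied 1 clause(s); 6 remain; assigned so far: [1]
unit clause [-3] forces x3=F; simplify:
  satisfied 2 clause(s); 4 remain; assigned so far: [1, 3]
unit clause [-4] forces x4=F; simplify:
  satisfied 3 clause(s); 1 remain; assigned so far: [1, 3, 4]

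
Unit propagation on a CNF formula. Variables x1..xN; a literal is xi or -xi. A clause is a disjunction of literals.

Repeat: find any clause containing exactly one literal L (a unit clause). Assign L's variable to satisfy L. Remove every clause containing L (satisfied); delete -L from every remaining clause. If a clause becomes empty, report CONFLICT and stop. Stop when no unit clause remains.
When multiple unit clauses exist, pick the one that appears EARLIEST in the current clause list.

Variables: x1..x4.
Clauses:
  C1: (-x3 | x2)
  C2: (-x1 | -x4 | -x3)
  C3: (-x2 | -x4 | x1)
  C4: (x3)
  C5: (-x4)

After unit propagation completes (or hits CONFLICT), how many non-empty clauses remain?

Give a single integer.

Answer: 0

Derivation:
unit clause [3] forces x3=T; simplify:
  drop -3 from [-3, 2] -> [2]
  drop -3 from [-1, -4, -3] -> [-1, -4]
  satisfied 1 clause(s); 4 remain; assigned so far: [3]
unit clause [2] forces x2=T; simplify:
  drop -2 from [-2, -4, 1] -> [-4, 1]
  satisfied 1 clause(s); 3 remain; assigned so far: [2, 3]
unit clause [-4] forces x4=F; simplify:
  satisfied 3 clause(s); 0 remain; assigned so far: [2, 3, 4]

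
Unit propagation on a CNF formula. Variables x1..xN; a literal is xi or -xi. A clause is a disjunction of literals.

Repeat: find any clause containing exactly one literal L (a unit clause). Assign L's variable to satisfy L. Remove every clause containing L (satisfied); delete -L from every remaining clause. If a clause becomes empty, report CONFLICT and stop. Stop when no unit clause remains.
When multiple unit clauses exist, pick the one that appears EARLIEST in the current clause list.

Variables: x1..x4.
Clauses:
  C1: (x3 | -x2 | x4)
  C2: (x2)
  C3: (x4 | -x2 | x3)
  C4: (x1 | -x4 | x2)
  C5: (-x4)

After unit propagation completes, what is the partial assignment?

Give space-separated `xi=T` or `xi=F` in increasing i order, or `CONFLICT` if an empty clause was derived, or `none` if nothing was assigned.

unit clause [2] forces x2=T; simplify:
  drop -2 from [3, -2, 4] -> [3, 4]
  drop -2 from [4, -2, 3] -> [4, 3]
  satisfied 2 clause(s); 3 remain; assigned so far: [2]
unit clause [-4] forces x4=F; simplify:
  drop 4 from [3, 4] -> [3]
  drop 4 from [4, 3] -> [3]
  satisfied 1 clause(s); 2 remain; assigned so far: [2, 4]
unit clause [3] forces x3=T; simplify:
  satisfied 2 clause(s); 0 remain; assigned so far: [2, 3, 4]

Answer: x2=T x3=T x4=F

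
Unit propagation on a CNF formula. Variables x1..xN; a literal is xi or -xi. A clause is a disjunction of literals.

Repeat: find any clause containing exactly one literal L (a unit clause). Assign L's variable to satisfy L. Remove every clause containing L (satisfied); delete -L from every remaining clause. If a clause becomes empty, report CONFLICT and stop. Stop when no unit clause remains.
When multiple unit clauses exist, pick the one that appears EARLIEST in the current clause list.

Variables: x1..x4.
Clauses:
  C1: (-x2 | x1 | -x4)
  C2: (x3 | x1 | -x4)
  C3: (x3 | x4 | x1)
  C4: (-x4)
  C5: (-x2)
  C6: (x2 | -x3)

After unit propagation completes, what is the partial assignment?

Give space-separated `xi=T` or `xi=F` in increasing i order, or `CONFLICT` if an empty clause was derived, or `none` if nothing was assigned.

Answer: x1=T x2=F x3=F x4=F

Derivation:
unit clause [-4] forces x4=F; simplify:
  drop 4 from [3, 4, 1] -> [3, 1]
  satisfied 3 clause(s); 3 remain; assigned so far: [4]
unit clause [-2] forces x2=F; simplify:
  drop 2 from [2, -3] -> [-3]
  satisfied 1 clause(s); 2 remain; assigned so far: [2, 4]
unit clause [-3] forces x3=F; simplify:
  drop 3 from [3, 1] -> [1]
  satisfied 1 clause(s); 1 remain; assigned so far: [2, 3, 4]
unit clause [1] forces x1=T; simplify:
  satisfied 1 clause(s); 0 remain; assigned so far: [1, 2, 3, 4]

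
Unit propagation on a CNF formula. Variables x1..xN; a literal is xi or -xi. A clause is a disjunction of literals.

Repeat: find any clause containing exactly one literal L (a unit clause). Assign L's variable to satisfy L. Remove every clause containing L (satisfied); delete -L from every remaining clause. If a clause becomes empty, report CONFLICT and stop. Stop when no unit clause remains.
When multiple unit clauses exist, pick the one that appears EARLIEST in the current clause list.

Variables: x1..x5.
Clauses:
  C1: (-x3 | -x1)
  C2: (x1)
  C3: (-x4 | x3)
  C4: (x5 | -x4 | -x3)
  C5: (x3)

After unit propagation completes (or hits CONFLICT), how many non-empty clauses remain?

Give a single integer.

unit clause [1] forces x1=T; simplify:
  drop -1 from [-3, -1] -> [-3]
  satisfied 1 clause(s); 4 remain; assigned so far: [1]
unit clause [-3] forces x3=F; simplify:
  drop 3 from [-4, 3] -> [-4]
  drop 3 from [3] -> [] (empty!)
  satisfied 2 clause(s); 2 remain; assigned so far: [1, 3]
CONFLICT (empty clause)

Answer: 1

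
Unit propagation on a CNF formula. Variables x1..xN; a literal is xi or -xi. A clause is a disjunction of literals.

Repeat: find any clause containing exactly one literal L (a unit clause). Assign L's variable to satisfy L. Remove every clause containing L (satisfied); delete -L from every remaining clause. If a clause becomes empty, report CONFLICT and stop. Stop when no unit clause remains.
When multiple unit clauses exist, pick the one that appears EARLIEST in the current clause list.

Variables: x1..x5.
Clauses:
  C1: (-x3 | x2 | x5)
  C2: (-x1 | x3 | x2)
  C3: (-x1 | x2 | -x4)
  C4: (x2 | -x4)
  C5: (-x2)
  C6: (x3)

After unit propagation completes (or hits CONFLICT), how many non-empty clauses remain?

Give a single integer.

Answer: 0

Derivation:
unit clause [-2] forces x2=F; simplify:
  drop 2 from [-3, 2, 5] -> [-3, 5]
  drop 2 from [-1, 3, 2] -> [-1, 3]
  drop 2 from [-1, 2, -4] -> [-1, -4]
  drop 2 from [2, -4] -> [-4]
  satisfied 1 clause(s); 5 remain; assigned so far: [2]
unit clause [-4] forces x4=F; simplify:
  satisfied 2 clause(s); 3 remain; assigned so far: [2, 4]
unit clause [3] forces x3=T; simplify:
  drop -3 from [-3, 5] -> [5]
  satisfied 2 clause(s); 1 remain; assigned so far: [2, 3, 4]
unit clause [5] forces x5=T; simplify:
  satisfied 1 clause(s); 0 remain; assigned so far: [2, 3, 4, 5]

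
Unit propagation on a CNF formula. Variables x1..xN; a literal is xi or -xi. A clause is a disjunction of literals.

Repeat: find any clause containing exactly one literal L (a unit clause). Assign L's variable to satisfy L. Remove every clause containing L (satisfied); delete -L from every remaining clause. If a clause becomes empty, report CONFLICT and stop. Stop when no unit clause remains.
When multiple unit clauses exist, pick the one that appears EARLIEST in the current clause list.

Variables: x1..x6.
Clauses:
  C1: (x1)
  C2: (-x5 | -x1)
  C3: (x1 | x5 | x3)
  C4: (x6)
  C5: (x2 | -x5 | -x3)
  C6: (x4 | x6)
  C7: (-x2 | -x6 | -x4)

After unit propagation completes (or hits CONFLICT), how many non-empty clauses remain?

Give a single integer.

unit clause [1] forces x1=T; simplify:
  drop -1 from [-5, -1] -> [-5]
  satisfied 2 clause(s); 5 remain; assigned so far: [1]
unit clause [-5] forces x5=F; simplify:
  satisfied 2 clause(s); 3 remain; assigned so far: [1, 5]
unit clause [6] forces x6=T; simplify:
  drop -6 from [-2, -6, -4] -> [-2, -4]
  satisfied 2 clause(s); 1 remain; assigned so far: [1, 5, 6]

Answer: 1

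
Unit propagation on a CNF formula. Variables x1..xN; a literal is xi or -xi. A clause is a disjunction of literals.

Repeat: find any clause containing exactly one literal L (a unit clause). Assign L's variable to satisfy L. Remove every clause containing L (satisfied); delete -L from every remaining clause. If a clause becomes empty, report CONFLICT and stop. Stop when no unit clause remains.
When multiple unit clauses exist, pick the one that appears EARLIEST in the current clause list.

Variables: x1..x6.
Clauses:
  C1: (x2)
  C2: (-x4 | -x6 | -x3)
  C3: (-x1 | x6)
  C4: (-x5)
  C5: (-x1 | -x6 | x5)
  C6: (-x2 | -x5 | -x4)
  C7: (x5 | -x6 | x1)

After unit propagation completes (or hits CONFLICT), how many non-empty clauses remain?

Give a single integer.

Answer: 4

Derivation:
unit clause [2] forces x2=T; simplify:
  drop -2 from [-2, -5, -4] -> [-5, -4]
  satisfied 1 clause(s); 6 remain; assigned so far: [2]
unit clause [-5] forces x5=F; simplify:
  drop 5 from [-1, -6, 5] -> [-1, -6]
  drop 5 from [5, -6, 1] -> [-6, 1]
  satisfied 2 clause(s); 4 remain; assigned so far: [2, 5]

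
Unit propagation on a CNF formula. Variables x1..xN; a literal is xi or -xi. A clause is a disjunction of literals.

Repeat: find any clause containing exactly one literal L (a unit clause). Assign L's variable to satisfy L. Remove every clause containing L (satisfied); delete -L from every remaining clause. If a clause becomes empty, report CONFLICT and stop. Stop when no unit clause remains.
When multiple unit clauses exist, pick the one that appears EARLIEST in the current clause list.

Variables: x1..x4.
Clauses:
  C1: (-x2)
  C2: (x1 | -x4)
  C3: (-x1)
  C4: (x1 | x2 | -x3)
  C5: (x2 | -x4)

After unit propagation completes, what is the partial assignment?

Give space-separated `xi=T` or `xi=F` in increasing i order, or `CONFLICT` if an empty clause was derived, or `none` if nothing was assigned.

unit clause [-2] forces x2=F; simplify:
  drop 2 from [1, 2, -3] -> [1, -3]
  drop 2 from [2, -4] -> [-4]
  satisfied 1 clause(s); 4 remain; assigned so far: [2]
unit clause [-1] forces x1=F; simplify:
  drop 1 from [1, -4] -> [-4]
  drop 1 from [1, -3] -> [-3]
  satisfied 1 clause(s); 3 remain; assigned so far: [1, 2]
unit clause [-4] forces x4=F; simplify:
  satisfied 2 clause(s); 1 remain; assigned so far: [1, 2, 4]
unit clause [-3] forces x3=F; simplify:
  satisfied 1 clause(s); 0 remain; assigned so far: [1, 2, 3, 4]

Answer: x1=F x2=F x3=F x4=F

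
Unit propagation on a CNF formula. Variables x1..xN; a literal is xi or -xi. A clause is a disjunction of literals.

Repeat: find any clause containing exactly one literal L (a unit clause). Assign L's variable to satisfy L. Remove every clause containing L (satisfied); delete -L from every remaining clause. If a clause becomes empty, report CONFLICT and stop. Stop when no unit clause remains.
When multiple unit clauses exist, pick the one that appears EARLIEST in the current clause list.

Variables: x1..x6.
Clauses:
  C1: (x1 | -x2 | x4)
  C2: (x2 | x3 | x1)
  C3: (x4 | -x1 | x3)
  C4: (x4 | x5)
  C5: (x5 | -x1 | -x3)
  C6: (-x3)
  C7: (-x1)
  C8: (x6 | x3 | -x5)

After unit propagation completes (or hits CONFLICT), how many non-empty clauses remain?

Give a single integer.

unit clause [-3] forces x3=F; simplify:
  drop 3 from [2, 3, 1] -> [2, 1]
  drop 3 from [4, -1, 3] -> [4, -1]
  drop 3 from [6, 3, -5] -> [6, -5]
  satisfied 2 clause(s); 6 remain; assigned so far: [3]
unit clause [-1] forces x1=F; simplify:
  drop 1 from [1, -2, 4] -> [-2, 4]
  drop 1 from [2, 1] -> [2]
  satisfied 2 clause(s); 4 remain; assigned so far: [1, 3]
unit clause [2] forces x2=T; simplify:
  drop -2 from [-2, 4] -> [4]
  satisfied 1 clause(s); 3 remain; assigned so far: [1, 2, 3]
unit clause [4] forces x4=T; simplify:
  satisfied 2 clause(s); 1 remain; assigned so far: [1, 2, 3, 4]

Answer: 1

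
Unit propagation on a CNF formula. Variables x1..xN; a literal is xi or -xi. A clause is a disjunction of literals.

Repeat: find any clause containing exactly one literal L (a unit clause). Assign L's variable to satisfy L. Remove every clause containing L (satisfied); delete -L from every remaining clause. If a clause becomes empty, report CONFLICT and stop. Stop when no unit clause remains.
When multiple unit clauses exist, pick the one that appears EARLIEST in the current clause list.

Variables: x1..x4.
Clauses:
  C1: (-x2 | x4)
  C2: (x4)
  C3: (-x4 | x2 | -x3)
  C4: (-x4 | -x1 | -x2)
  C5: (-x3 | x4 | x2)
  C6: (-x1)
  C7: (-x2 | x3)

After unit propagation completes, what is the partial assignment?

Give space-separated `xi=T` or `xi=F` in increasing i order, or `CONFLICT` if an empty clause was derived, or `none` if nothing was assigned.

Answer: x1=F x4=T

Derivation:
unit clause [4] forces x4=T; simplify:
  drop -4 from [-4, 2, -3] -> [2, -3]
  drop -4 from [-4, -1, -2] -> [-1, -2]
  satisfied 3 clause(s); 4 remain; assigned so far: [4]
unit clause [-1] forces x1=F; simplify:
  satisfied 2 clause(s); 2 remain; assigned so far: [1, 4]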